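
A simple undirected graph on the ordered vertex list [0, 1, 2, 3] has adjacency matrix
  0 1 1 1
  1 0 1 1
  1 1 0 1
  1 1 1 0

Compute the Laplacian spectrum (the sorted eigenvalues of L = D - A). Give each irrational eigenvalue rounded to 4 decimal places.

Reading degrees in the order [0, 1, 2, 3] gives [3, 3, 3, 3]; set D = diag(3, 3, 3, 3) and form L = D - A. The multiplicity of 0 as a Laplacian eigenvalue equals the number of connected components. The single zero eigenvalue shows the graph is connected. The largest eigenvalue, 4, is at most the vertex count 4.

[0, 4, 4, 4]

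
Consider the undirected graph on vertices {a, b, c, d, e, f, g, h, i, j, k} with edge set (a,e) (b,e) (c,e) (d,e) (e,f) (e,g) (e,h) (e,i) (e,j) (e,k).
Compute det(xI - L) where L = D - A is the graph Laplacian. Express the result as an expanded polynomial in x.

x^11 - 20x^10 + 135x^9 - 480x^8 + 1050x^7 - 1512x^6 + 1470x^5 - 960x^4 + 405x^3 - 100x^2 + 11x

With the vertex order [a, b, c, d, e, f, g, h, i, j, k], the degrees are [1, 1, 1, 1, 10, 1, 1, 1, 1, 1, 1], giving D = diag(1, 1, 1, 1, 10, 1, 1, 1, 1, 1, 1) and L = D - A. The eigenvalues of L are [0, 1, 1, 1, 1, 1, 1, 1, 1, 1, 11]; the characteristic polynomial is the product of (x - lambda_i), which multiplies out to x^11 - 20x^10 + 135x^9 - 480x^8 + 1050x^7 - 1512x^6 + 1470x^5 - 960x^4 + 405x^3 - 100x^2 + 11x. The constant term is 0 because L is singular (the all-ones vector lies in its kernel). The eigenvalues sum to 20, which equals trace(L) = 2|E|.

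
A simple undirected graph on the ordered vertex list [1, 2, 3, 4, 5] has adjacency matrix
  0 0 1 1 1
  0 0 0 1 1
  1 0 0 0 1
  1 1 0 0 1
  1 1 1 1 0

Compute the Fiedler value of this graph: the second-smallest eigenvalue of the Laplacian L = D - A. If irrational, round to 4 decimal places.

Each diagonal entry of L is the vertex degree and each off-diagonal entry is -1 where an edge is present, 0 otherwise; in the order [1, 2, 3, 4, 5] the diagonal is [3, 2, 2, 3, 4]. The smallest Laplacian eigenvalue is always 0. The next one, lambda_2 = 1.5858, measures how hard the graph is to disconnect: larger values mean better connectivity. The largest eigenvalue, 5, is at most the vertex count 5.

1.5858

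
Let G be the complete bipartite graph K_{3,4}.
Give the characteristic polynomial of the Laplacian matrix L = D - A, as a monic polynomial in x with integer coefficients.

x^7 - 24x^6 + 234x^5 - 1192x^4 + 3357x^3 - 4968x^2 + 3024x

The graph has 7 vertices and degree multiset [4, 4, 4, 3, 3, 3, 3]; D is the diagonal matrix of degrees and L = D - A. The eigenvalues of L are [0, 3, 3, 3, 4, 4, 7]; the characteristic polynomial is the product of (x - lambda_i), which multiplies out to x^7 - 24x^6 + 234x^5 - 1192x^4 + 3357x^3 - 4968x^2 + 3024x. The constant term is 0 because L is singular (the all-ones vector lies in its kernel). The eigenvalues sum to 24, which equals trace(L) = 2|E|. The largest eigenvalue, 7, is at most the vertex count 7.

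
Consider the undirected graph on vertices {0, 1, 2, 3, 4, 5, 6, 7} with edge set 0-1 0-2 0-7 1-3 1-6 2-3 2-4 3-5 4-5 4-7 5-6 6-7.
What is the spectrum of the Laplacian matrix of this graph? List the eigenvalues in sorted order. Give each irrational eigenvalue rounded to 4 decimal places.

Each diagonal entry of L is the vertex degree and each off-diagonal entry is -1 where an edge is present, 0 otherwise; in the order [0, 1, 2, 3, 4, 5, 6, 7] the diagonal is [3, 3, 3, 3, 3, 3, 3, 3]. L is symmetric positive semidefinite, so every eigenvalue is real and nonnegative. By the matrix-tree theorem the graph has (1/8) * product of the nonzero eigenvalues = 384 spanning trees. There is one zero in the spectrum, matching the 1 component.

[0, 2, 2, 2, 4, 4, 4, 6]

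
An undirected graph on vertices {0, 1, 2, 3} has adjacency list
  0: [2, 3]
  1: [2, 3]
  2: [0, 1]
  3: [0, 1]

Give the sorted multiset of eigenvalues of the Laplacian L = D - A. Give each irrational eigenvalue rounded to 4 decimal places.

Each diagonal entry of L is the vertex degree and each off-diagonal entry is -1 where an edge is present, 0 otherwise; in the order [0, 1, 2, 3] the diagonal is [2, 2, 2, 2]. The multiplicity of 0 as a Laplacian eigenvalue equals the number of connected components. The single zero eigenvalue shows the graph is connected. By the matrix-tree theorem the graph has (1/4) * product of the nonzero eigenvalues = 4 spanning trees.

[0, 2, 2, 4]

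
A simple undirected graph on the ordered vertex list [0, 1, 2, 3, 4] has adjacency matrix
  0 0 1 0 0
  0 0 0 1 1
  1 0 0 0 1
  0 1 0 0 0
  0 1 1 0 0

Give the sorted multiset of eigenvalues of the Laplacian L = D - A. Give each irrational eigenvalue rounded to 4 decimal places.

Reading degrees in the order [0, 1, 2, 3, 4] gives [1, 2, 2, 1, 2]; set D = diag(1, 2, 2, 1, 2) and form L = D - A. The multiplicity of 0 as a Laplacian eigenvalue equals the number of connected components. The single zero eigenvalue shows the graph is connected. By the matrix-tree theorem the graph has (1/5) * product of the nonzero eigenvalues = 1 spanning tree. The largest eigenvalue, 3.6180, is at most the vertex count 5.

[0, 0.3820, 1.3820, 2.6180, 3.6180]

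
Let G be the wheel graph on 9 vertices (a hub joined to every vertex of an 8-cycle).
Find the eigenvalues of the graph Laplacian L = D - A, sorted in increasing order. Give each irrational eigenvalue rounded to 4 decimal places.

The graph has 9 vertices and degree multiset [8, 3, 3, 3, 3, 3, 3, 3, 3]; D is the diagonal matrix of degrees and L = D - A. The multiplicity of 0 as a Laplacian eigenvalue equals the number of connected components. By the matrix-tree theorem the graph has (1/9) * product of the nonzero eigenvalues = 2205 spanning trees.

[0, 1.5858, 1.5858, 3, 3, 4.4142, 4.4142, 5, 9]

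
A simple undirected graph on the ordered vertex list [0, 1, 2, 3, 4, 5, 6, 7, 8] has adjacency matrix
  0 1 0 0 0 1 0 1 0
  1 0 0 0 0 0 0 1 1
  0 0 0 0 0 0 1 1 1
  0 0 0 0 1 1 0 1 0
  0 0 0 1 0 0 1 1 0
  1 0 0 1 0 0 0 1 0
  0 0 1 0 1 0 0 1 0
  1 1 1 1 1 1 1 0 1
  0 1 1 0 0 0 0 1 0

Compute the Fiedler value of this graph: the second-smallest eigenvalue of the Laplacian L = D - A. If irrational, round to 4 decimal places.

With the vertex order [0, 1, 2, 3, 4, 5, 6, 7, 8], the degrees are [3, 3, 3, 3, 3, 3, 3, 8, 3], giving D = diag(3, 3, 3, 3, 3, 3, 3, 8, 3) and L = D - A. The smallest Laplacian eigenvalue is always 0. The next one, lambda_2 = 1.5858, measures how hard the graph is to disconnect: larger values mean better connectivity. By the matrix-tree theorem the graph has (1/9) * product of the nonzero eigenvalues = 2205 spanning trees.

1.5858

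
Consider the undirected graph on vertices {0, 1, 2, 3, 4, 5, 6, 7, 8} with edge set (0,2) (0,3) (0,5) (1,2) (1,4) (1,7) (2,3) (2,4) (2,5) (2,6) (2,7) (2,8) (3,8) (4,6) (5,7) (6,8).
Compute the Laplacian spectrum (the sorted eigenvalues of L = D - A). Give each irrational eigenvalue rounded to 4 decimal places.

Each diagonal entry of L is the vertex degree and each off-diagonal entry is -1 where an edge is present, 0 otherwise; in the order [0, 1, 2, 3, 4, 5, 6, 7, 8] the diagonal is [3, 3, 8, 3, 3, 3, 3, 3, 3]. Since every row of L sums to 0, the all-ones vector is in the kernel and 0 is an eigenvalue. By the matrix-tree theorem the graph has (1/9) * product of the nonzero eigenvalues = 2205 spanning trees.

[0, 1.5858, 1.5858, 3, 3, 4.4142, 4.4142, 5, 9]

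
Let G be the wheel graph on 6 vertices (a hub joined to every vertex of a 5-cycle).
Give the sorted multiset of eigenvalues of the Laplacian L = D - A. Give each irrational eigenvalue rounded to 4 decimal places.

[0, 2.3820, 2.3820, 4.6180, 4.6180, 6]

The graph has 6 vertices and degree multiset [5, 3, 3, 3, 3, 3]; D is the diagonal matrix of degrees and L = D - A. L is symmetric positive semidefinite, so every eigenvalue is real and nonnegative. The single zero eigenvalue shows the graph is connected. The eigenvalues sum to 20, which equals trace(L) = 2|E|.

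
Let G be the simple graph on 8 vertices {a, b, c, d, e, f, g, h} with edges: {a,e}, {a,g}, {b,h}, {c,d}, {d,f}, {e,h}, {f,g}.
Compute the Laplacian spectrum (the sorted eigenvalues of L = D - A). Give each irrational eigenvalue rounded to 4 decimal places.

Each diagonal entry of L is the vertex degree and each off-diagonal entry is -1 where an edge is present, 0 otherwise; in the order [a, b, c, d, e, f, g, h] the diagonal is [2, 1, 1, 2, 2, 2, 2, 2]. Since every row of L sums to 0, the all-ones vector is in the kernel and 0 is an eigenvalue. The single zero eigenvalue shows the graph is connected. There is one zero in the spectrum, matching the 1 component.

[0, 0.1522, 0.5858, 1.2346, 2, 2.7654, 3.4142, 3.8478]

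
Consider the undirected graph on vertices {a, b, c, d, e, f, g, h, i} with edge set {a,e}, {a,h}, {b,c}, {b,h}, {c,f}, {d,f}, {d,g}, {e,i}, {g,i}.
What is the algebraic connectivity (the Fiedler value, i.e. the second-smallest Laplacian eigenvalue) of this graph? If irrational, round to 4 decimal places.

0.4679

Reading degrees in the order [a, b, c, d, e, f, g, h, i] gives [2, 2, 2, 2, 2, 2, 2, 2, 2]; set D = diag(2, 2, 2, 2, 2, 2, 2, 2, 2) and form L = D - A. The smallest Laplacian eigenvalue is always 0. The next one, lambda_2 = 0.4679, measures how hard the graph is to disconnect: larger values mean better connectivity.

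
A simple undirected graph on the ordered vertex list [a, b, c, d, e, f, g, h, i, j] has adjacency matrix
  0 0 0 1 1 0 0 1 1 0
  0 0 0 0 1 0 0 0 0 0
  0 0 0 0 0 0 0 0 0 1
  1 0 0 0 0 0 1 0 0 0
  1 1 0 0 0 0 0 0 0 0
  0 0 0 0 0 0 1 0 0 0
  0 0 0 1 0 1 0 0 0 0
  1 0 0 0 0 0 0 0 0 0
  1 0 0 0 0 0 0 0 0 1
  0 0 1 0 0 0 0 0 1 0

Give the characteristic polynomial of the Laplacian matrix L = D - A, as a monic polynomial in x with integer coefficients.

x^10 - 18x^9 + 133x^8 - 526x^7 + 1214x^6 - 1670x^5 + 1341x^4 - 590x^3 + 126x^2 - 10x

Reading degrees in the order [a, b, c, d, e, f, g, h, i, j] gives [4, 1, 1, 2, 2, 1, 2, 1, 2, 2]; set D = diag(4, 1, 1, 2, 2, 1, 2, 1, 2, 2) and form L = D - A. Computing det(xI - L) by cofactor expansion (or equivalently via sum-over-permutations) gives x^10 - 18x^9 + 133x^8 - 526x^7 + 1214x^6 - 1670x^5 + 1341x^4 - 590x^3 + 126x^2 - 10x. The coefficient of x^9 equals -trace(L) = -18, matching the sum of degrees. There is one zero in the spectrum, matching the 1 component. The eigenvalues sum to 18, which equals trace(L) = 2|E|.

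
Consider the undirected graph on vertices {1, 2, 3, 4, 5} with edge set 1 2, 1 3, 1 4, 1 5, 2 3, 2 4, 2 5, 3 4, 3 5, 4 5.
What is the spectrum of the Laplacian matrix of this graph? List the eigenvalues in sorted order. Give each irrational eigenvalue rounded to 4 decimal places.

[0, 5, 5, 5, 5]

Reading degrees in the order [1, 2, 3, 4, 5] gives [4, 4, 4, 4, 4]; set D = diag(4, 4, 4, 4, 4) and form L = D - A. Since every row of L sums to 0, the all-ones vector is in the kernel and 0 is an eigenvalue. The largest eigenvalue, 5, is at most the vertex count 5.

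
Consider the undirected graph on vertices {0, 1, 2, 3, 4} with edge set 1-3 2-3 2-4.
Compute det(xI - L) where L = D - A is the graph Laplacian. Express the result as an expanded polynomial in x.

Reading degrees in the order [0, 1, 2, 3, 4] gives [0, 1, 2, 2, 1]; set D = diag(0, 1, 2, 2, 1) and form L = D - A. L has integer entries, so p(x) = det(xI - L) has integer coefficients. Expanding the determinant yields x^5 - 6x^4 + 10x^3 - 4x^2. Since p(0) = det(-L) = 0, x divides p(x). The eigenvalues sum to 6, which equals trace(L) = 2|E|.

x^5 - 6x^4 + 10x^3 - 4x^2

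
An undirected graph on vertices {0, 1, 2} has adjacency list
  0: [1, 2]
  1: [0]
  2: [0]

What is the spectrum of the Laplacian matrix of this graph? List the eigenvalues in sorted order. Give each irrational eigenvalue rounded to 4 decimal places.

[0, 1, 3]

Reading degrees in the order [0, 1, 2] gives [2, 1, 1]; set D = diag(2, 1, 1) and form L = D - A. Since every row of L sums to 0, the all-ones vector is in the kernel and 0 is an eigenvalue. By the matrix-tree theorem the graph has (1/3) * product of the nonzero eigenvalues = 1 spanning tree. The eigenvalues sum to 4, which equals trace(L) = 2|E|.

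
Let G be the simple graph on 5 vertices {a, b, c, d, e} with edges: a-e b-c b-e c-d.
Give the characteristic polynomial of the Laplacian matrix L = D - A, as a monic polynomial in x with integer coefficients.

x^5 - 8x^4 + 21x^3 - 20x^2 + 5x

Each diagonal entry of L is the vertex degree and each off-diagonal entry is -1 where an edge is present, 0 otherwise; in the order [a, b, c, d, e] the diagonal is [1, 2, 2, 1, 2]. Computing det(xI - L) by cofactor expansion (or equivalently via sum-over-permutations) gives x^5 - 8x^4 + 21x^3 - 20x^2 + 5x. The coefficient of x^4 equals -trace(L) = -8, matching the sum of degrees. The largest eigenvalue, 3.6180, is at most the vertex count 5.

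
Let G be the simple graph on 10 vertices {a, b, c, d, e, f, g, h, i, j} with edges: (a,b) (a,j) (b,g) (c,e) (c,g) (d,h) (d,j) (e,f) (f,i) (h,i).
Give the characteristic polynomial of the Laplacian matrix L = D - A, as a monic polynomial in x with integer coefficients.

With the vertex order [a, b, c, d, e, f, g, h, i, j], the degrees are [2, 2, 2, 2, 2, 2, 2, 2, 2, 2], giving D = diag(2, 2, 2, 2, 2, 2, 2, 2, 2, 2) and L = D - A. L has integer entries, so p(x) = det(xI - L) has integer coefficients. Expanding the determinant yields x^10 - 20x^9 + 170x^8 - 800x^7 + 2275x^6 - 4004x^5 + 4290x^4 - 2640x^3 + 825x^2 - 100x. Since p(0) = det(-L) = 0, x divides p(x). The largest eigenvalue, 4, is at most the vertex count 10.

x^10 - 20x^9 + 170x^8 - 800x^7 + 2275x^6 - 4004x^5 + 4290x^4 - 2640x^3 + 825x^2 - 100x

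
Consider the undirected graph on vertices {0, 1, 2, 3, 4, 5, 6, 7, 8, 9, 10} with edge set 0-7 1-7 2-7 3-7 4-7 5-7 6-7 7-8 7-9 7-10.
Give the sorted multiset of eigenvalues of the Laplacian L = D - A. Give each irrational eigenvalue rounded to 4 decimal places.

Reading degrees in the order [0, 1, 2, 3, 4, 5, 6, 7, 8, 9, 10] gives [1, 1, 1, 1, 1, 1, 1, 10, 1, 1, 1]; set D = diag(1, 1, 1, 1, 1, 1, 1, 10, 1, 1, 1) and form L = D - A. L is symmetric positive semidefinite, so every eigenvalue is real and nonnegative. The single zero eigenvalue shows the graph is connected. The eigenvalues sum to 20, which equals trace(L) = 2|E|.

[0, 1, 1, 1, 1, 1, 1, 1, 1, 1, 11]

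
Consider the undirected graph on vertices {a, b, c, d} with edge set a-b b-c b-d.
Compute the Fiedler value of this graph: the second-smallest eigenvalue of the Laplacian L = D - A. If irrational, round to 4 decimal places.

1

Each diagonal entry of L is the vertex degree and each off-diagonal entry is -1 where an edge is present, 0 otherwise; in the order [a, b, c, d] the diagonal is [1, 3, 1, 1]. The sorted Laplacian eigenvalues are [0, 1, 1, 4]; the algebraic connectivity is the second entry, 1. The eigenvalues sum to 6, which equals trace(L) = 2|E|.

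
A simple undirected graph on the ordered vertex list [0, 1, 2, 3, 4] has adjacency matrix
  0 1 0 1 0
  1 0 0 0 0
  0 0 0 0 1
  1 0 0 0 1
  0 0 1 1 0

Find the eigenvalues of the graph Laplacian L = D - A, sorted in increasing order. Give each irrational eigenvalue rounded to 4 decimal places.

[0, 0.3820, 1.3820, 2.6180, 3.6180]

Reading degrees in the order [0, 1, 2, 3, 4] gives [2, 1, 1, 2, 2]; set D = diag(2, 1, 1, 2, 2) and form L = D - A. L is symmetric positive semidefinite, so every eigenvalue is real and nonnegative. The eigenvalues sum to 8, which equals trace(L) = 2|E|. There is one zero in the spectrum, matching the 1 component.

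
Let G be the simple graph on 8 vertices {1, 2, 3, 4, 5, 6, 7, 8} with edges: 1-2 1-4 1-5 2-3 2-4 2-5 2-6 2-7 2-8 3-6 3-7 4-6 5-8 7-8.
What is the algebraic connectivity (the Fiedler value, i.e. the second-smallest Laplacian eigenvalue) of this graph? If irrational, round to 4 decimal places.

Reading degrees in the order [1, 2, 3, 4, 5, 6, 7, 8] gives [3, 7, 3, 3, 3, 3, 3, 3]; set D = diag(3, 7, 3, 3, 3, 3, 3, 3) and form L = D - A. Computing the eigenvalues of L and sorting gives [0, 1.7530, 1.7530, 3.4450, 3.4450, 4.8019, 4.8019, 8]. The Fiedler value lambda_2 = 1.7530 is strictly positive, so the graph is connected. There is one zero in the spectrum, matching the 1 component.

1.7530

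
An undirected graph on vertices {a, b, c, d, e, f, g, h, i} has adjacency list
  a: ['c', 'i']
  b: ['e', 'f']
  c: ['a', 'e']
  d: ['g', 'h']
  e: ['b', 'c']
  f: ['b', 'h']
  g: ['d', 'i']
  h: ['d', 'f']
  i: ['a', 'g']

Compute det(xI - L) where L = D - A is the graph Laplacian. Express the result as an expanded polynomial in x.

Reading degrees in the order [a, b, c, d, e, f, g, h, i] gives [2, 2, 2, 2, 2, 2, 2, 2, 2]; set D = diag(2, 2, 2, 2, 2, 2, 2, 2, 2) and form L = D - A. Computing det(xI - L) by cofactor expansion (or equivalently via sum-over-permutations) gives x^9 - 18x^8 + 135x^7 - 546x^6 + 1287x^5 - 1782x^4 + 1386x^3 - 540x^2 + 81x. Since p(0) = det(-L) = 0, x divides p(x). There is one zero in the spectrum, matching the 1 component.

x^9 - 18x^8 + 135x^7 - 546x^6 + 1287x^5 - 1782x^4 + 1386x^3 - 540x^2 + 81x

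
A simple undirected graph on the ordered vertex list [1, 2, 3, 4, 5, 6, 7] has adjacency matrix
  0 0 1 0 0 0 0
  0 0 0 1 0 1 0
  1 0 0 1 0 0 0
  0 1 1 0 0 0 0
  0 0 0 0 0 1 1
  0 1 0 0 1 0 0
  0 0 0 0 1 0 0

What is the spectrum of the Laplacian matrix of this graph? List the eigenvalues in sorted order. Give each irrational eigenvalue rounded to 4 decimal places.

With the vertex order [1, 2, 3, 4, 5, 6, 7], the degrees are [1, 2, 2, 2, 2, 2, 1], giving D = diag(1, 2, 2, 2, 2, 2, 1) and L = D - A. The multiplicity of 0 as a Laplacian eigenvalue equals the number of connected components. The single zero eigenvalue shows the graph is connected.

[0, 0.1981, 0.7530, 1.5550, 2.4450, 3.2470, 3.8019]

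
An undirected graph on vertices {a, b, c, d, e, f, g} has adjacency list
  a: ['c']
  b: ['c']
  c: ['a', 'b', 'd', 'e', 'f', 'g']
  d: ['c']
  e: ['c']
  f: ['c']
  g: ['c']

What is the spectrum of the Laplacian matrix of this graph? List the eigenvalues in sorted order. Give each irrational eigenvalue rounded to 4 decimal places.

[0, 1, 1, 1, 1, 1, 7]

Each diagonal entry of L is the vertex degree and each off-diagonal entry is -1 where an edge is present, 0 otherwise; in the order [a, b, c, d, e, f, g] the diagonal is [1, 1, 6, 1, 1, 1, 1]. Diagonalising L (or applying a numerical eigensolver to the 7x7 matrix) gives the spectrum above. The eigenvalues sum to 12, which equals trace(L) = 2|E|. There is one zero in the spectrum, matching the 1 component.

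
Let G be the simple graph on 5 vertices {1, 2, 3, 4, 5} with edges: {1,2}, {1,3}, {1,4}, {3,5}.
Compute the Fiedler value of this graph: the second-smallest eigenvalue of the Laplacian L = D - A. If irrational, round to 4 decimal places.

0.5188

Reading degrees in the order [1, 2, 3, 4, 5] gives [3, 1, 2, 1, 1]; set D = diag(3, 1, 2, 1, 1) and form L = D - A. The smallest Laplacian eigenvalue is always 0. The next one, lambda_2 = 0.5188, measures how hard the graph is to disconnect: larger values mean better connectivity. The largest eigenvalue, 4.1701, is at most the vertex count 5. The eigenvalues sum to 8, which equals trace(L) = 2|E|.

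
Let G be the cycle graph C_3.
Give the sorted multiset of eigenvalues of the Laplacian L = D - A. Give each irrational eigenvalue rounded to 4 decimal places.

The graph has 3 vertices and degree multiset [2, 2, 2]; D is the diagonal matrix of degrees and L = D - A. The multiplicity of 0 as a Laplacian eigenvalue equals the number of connected components. The single zero eigenvalue shows the graph is connected. The largest eigenvalue, 3, is at most the vertex count 3.

[0, 3, 3]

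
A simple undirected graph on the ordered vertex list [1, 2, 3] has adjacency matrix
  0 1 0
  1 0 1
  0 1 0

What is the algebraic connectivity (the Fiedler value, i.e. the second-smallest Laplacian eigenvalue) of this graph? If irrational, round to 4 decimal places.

With the vertex order [1, 2, 3], the degrees are [1, 2, 1], giving D = diag(1, 2, 1) and L = D - A. The sorted Laplacian eigenvalues are [0, 1, 3]; the algebraic connectivity is the second entry, 1. The eigenvalues sum to 4, which equals trace(L) = 2|E|. The largest eigenvalue, 3, is at most the vertex count 3.

1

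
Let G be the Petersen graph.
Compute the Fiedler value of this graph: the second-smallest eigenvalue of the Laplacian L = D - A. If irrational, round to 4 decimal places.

The graph has 10 vertices and degree multiset [3, 3, 3, 3, 3, 3, 3, 3, 3, 3]; D is the diagonal matrix of degrees and L = D - A. The sorted Laplacian eigenvalues are [0, 2, 2, 2, 2, 2, 5, 5, 5, 5]; the algebraic connectivity is the second entry, 2. The eigenvalues sum to 30, which equals trace(L) = 2|E|. There is one zero in the spectrum, matching the 1 component.

2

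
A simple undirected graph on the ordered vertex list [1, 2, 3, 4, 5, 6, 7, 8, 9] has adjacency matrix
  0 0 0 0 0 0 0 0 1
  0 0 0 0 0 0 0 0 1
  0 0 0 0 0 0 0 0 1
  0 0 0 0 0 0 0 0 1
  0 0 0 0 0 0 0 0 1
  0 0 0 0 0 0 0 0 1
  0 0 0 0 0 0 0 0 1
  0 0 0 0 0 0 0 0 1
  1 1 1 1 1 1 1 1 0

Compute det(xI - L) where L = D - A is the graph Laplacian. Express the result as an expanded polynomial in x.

x^9 - 16x^8 + 84x^7 - 224x^6 + 350x^5 - 336x^4 + 196x^3 - 64x^2 + 9x

Each diagonal entry of L is the vertex degree and each off-diagonal entry is -1 where an edge is present, 0 otherwise; in the order [1, 2, 3, 4, 5, 6, 7, 8, 9] the diagonal is [1, 1, 1, 1, 1, 1, 1, 1, 8]. The eigenvalues of L are [0, 1, 1, 1, 1, 1, 1, 1, 9]; the characteristic polynomial is the product of (x - lambda_i), which multiplies out to x^9 - 16x^8 + 84x^7 - 224x^6 + 350x^5 - 336x^4 + 196x^3 - 64x^2 + 9x. The constant term is 0 because L is singular (the all-ones vector lies in its kernel).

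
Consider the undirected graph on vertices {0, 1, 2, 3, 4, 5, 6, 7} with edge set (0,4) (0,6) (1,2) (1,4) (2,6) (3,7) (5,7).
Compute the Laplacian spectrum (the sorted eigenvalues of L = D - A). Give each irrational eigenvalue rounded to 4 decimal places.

[0, 0, 1, 1.3820, 1.3820, 3, 3.6180, 3.6180]

Reading degrees in the order [0, 1, 2, 3, 4, 5, 6, 7] gives [2, 2, 2, 1, 2, 1, 2, 2]; set D = diag(2, 2, 2, 1, 2, 1, 2, 2) and form L = D - A. Since every row of L sums to 0, the all-ones vector is in the kernel and 0 is an eigenvalue. The 2 zero eigenvalues correspond to the 2 connected components. The eigenvalues sum to 14, which equals trace(L) = 2|E|.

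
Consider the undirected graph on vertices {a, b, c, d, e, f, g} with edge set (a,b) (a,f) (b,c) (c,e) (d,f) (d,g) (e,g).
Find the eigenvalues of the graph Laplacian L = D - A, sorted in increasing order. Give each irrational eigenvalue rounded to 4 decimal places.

[0, 0.7530, 0.7530, 2.4450, 2.4450, 3.8019, 3.8019]

Each diagonal entry of L is the vertex degree and each off-diagonal entry is -1 where an edge is present, 0 otherwise; in the order [a, b, c, d, e, f, g] the diagonal is [2, 2, 2, 2, 2, 2, 2]. L is symmetric positive semidefinite, so every eigenvalue is real and nonnegative. The eigenvalues sum to 14, which equals trace(L) = 2|E|. There is one zero in the spectrum, matching the 1 component.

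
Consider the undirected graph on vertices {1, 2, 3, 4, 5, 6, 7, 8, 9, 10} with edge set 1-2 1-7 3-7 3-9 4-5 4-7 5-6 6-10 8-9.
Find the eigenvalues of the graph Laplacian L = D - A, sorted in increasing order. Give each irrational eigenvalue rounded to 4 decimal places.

With the vertex order [1, 2, 3, 4, 5, 6, 7, 8, 9, 10], the degrees are [2, 1, 2, 2, 2, 2, 3, 1, 2, 1], giving D = diag(2, 1, 2, 2, 2, 2, 3, 1, 2, 1) and L = D - A. Diagonalising L (or applying a numerical eigensolver to the 10x10 matrix) gives the spectrum above. The largest eigenvalue, 4.4659, is at most the vertex count 10. There is one zero in the spectrum, matching the 1 component.

[0, 0.1479, 0.2814, 0.7873, 1.2931, 2, 2.4631, 3.0926, 3.4687, 4.4659]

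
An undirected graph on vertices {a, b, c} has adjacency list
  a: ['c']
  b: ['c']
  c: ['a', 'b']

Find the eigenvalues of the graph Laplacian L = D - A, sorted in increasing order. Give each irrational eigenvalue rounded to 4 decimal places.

With the vertex order [a, b, c], the degrees are [1, 1, 2], giving D = diag(1, 1, 2) and L = D - A. The multiplicity of 0 as a Laplacian eigenvalue equals the number of connected components. The single zero eigenvalue shows the graph is connected. The eigenvalues sum to 4, which equals trace(L) = 2|E|.

[0, 1, 3]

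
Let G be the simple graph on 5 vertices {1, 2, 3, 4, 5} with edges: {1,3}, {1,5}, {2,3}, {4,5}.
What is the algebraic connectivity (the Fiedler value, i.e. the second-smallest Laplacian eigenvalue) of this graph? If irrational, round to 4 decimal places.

0.3820

With the vertex order [1, 2, 3, 4, 5], the degrees are [2, 1, 2, 1, 2], giving D = diag(2, 1, 2, 1, 2) and L = D - A. Computing the eigenvalues of L and sorting gives [0, 0.3820, 1.3820, 2.6180, 3.6180]. The Fiedler value lambda_2 = 0.3820 is strictly positive, so the graph is connected.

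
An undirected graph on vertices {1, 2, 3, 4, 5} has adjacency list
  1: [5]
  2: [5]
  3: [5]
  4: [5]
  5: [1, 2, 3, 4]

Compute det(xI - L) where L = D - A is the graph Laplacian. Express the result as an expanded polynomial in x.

With the vertex order [1, 2, 3, 4, 5], the degrees are [1, 1, 1, 1, 4], giving D = diag(1, 1, 1, 1, 4) and L = D - A. L has integer entries, so p(x) = det(xI - L) has integer coefficients. Expanding the determinant yields x^5 - 8x^4 + 18x^3 - 16x^2 + 5x. Since p(0) = det(-L) = 0, x divides p(x). The eigenvalues sum to 8, which equals trace(L) = 2|E|. There is one zero in the spectrum, matching the 1 component.

x^5 - 8x^4 + 18x^3 - 16x^2 + 5x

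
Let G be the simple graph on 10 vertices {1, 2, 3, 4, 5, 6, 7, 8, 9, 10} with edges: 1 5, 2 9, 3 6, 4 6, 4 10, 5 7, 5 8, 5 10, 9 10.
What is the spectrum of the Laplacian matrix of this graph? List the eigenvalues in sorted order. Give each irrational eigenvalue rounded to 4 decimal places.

Reading degrees in the order [1, 2, 3, 4, 5, 6, 7, 8, 9, 10] gives [1, 1, 1, 2, 4, 2, 1, 1, 2, 3]; set D = diag(1, 1, 1, 2, 4, 2, 1, 1, 2, 3) and form L = D - A. Diagonalising L (or applying a numerical eigensolver to the 10x10 matrix) gives the spectrum above. The largest eigenvalue, 5.3051, is at most the vertex count 10.

[0, 0.2022, 0.3155, 1, 1, 1.1966, 2.1319, 3.0460, 3.8027, 5.3051]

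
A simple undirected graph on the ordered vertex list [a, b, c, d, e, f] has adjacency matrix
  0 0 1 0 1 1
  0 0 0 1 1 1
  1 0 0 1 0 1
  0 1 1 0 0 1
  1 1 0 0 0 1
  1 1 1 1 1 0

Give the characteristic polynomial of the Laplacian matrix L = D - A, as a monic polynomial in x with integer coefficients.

Reading degrees in the order [a, b, c, d, e, f] gives [3, 3, 3, 3, 3, 5]; set D = diag(3, 3, 3, 3, 3, 5) and form L = D - A. L has integer entries, so p(x) = det(xI - L) has integer coefficients. Expanding the determinant yields x^6 - 20x^5 + 155x^4 - 580x^3 + 1045x^2 - 726x. The constant term is 0 because L is singular (the all-ones vector lies in its kernel). The largest eigenvalue, 6, is at most the vertex count 6. The eigenvalues sum to 20, which equals trace(L) = 2|E|.

x^6 - 20x^5 + 155x^4 - 580x^3 + 1045x^2 - 726x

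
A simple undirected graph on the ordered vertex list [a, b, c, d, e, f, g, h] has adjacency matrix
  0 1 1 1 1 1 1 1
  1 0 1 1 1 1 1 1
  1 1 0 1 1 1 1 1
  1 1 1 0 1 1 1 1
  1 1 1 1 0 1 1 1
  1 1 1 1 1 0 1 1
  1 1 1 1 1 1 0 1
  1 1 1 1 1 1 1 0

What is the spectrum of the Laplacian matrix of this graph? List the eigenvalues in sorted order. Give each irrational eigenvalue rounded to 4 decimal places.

[0, 8, 8, 8, 8, 8, 8, 8]

Each diagonal entry of L is the vertex degree and each off-diagonal entry is -1 where an edge is present, 0 otherwise; in the order [a, b, c, d, e, f, g, h] the diagonal is [7, 7, 7, 7, 7, 7, 7, 7]. Since every row of L sums to 0, the all-ones vector is in the kernel and 0 is an eigenvalue. The eigenvalues sum to 56, which equals trace(L) = 2|E|. There is one zero in the spectrum, matching the 1 component.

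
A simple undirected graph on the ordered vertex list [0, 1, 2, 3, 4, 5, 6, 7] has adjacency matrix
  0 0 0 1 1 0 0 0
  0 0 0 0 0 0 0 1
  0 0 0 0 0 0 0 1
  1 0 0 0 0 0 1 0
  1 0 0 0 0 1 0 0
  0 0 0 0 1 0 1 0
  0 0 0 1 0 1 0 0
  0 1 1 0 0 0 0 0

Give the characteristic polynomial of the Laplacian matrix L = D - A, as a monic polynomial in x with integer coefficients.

With the vertex order [0, 1, 2, 3, 4, 5, 6, 7], the degrees are [2, 1, 1, 2, 2, 2, 2, 2], giving D = diag(2, 1, 1, 2, 2, 2, 2, 2) and L = D - A. L has integer entries, so p(x) = det(xI - L) has integer coefficients. Expanding the determinant yields x^8 - 14x^7 + 78x^6 - 220x^5 + 330x^4 - 250x^3 + 75x^2. The coefficient of x^7 equals -trace(L) = -14, matching the sum of degrees. The largest eigenvalue, 3.6180, is at most the vertex count 8.

x^8 - 14x^7 + 78x^6 - 220x^5 + 330x^4 - 250x^3 + 75x^2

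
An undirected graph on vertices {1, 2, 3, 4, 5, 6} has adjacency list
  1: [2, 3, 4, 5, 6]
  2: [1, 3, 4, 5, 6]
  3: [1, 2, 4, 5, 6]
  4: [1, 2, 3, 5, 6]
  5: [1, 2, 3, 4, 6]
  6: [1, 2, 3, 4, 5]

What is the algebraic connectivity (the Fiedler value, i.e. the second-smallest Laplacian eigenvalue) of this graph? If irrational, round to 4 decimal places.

With the vertex order [1, 2, 3, 4, 5, 6], the degrees are [5, 5, 5, 5, 5, 5], giving D = diag(5, 5, 5, 5, 5, 5) and L = D - A. Computing the eigenvalues of L and sorting gives [0, 6, 6, 6, 6, 6]. The Fiedler value lambda_2 = 6 is strictly positive, so the graph is connected.

6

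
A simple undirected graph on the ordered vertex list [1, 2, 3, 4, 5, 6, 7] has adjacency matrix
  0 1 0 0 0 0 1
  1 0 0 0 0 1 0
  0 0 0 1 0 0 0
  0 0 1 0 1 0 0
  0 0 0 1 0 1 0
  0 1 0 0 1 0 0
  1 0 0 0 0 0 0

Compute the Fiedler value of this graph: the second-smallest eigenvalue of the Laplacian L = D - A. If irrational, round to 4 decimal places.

0.1981

Each diagonal entry of L is the vertex degree and each off-diagonal entry is -1 where an edge is present, 0 otherwise; in the order [1, 2, 3, 4, 5, 6, 7] the diagonal is [2, 2, 1, 2, 2, 2, 1]. The smallest Laplacian eigenvalue is always 0. The next one, lambda_2 = 0.1981, measures how hard the graph is to disconnect: larger values mean better connectivity. The largest eigenvalue, 3.8019, is at most the vertex count 7.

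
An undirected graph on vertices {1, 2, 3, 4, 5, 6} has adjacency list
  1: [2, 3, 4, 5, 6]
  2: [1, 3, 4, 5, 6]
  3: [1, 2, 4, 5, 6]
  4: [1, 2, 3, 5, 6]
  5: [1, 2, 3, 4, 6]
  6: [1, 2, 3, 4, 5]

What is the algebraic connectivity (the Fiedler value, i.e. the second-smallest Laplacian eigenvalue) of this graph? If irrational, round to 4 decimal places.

6

Reading degrees in the order [1, 2, 3, 4, 5, 6] gives [5, 5, 5, 5, 5, 5]; set D = diag(5, 5, 5, 5, 5, 5) and form L = D - A. The sorted Laplacian eigenvalues are [0, 6, 6, 6, 6, 6]; the algebraic connectivity is the second entry, 6. The eigenvalues sum to 30, which equals trace(L) = 2|E|.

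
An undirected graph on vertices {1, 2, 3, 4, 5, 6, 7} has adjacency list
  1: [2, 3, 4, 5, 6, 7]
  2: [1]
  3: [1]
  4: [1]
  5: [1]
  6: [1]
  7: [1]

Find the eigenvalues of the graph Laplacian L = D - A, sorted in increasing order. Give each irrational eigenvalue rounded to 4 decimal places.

Each diagonal entry of L is the vertex degree and each off-diagonal entry is -1 where an edge is present, 0 otherwise; in the order [1, 2, 3, 4, 5, 6, 7] the diagonal is [6, 1, 1, 1, 1, 1, 1]. Since every row of L sums to 0, the all-ones vector is in the kernel and 0 is an eigenvalue. The single zero eigenvalue shows the graph is connected. The largest eigenvalue, 7, is at most the vertex count 7.

[0, 1, 1, 1, 1, 1, 7]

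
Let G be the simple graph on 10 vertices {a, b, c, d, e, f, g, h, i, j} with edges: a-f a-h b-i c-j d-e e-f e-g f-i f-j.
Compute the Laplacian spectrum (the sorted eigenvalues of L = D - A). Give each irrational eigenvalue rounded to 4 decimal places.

[0, 0.2971, 0.3820, 0.3820, 1, 1.7713, 2.6180, 2.6180, 3.4942, 5.4374]

Reading degrees in the order [a, b, c, d, e, f, g, h, i, j] gives [2, 1, 1, 1, 3, 4, 1, 1, 2, 2]; set D = diag(2, 1, 1, 1, 3, 4, 1, 1, 2, 2) and form L = D - A. Diagonalising L (or applying a numerical eigensolver to the 10x10 matrix) gives the spectrum above. By the matrix-tree theorem the graph has (1/10) * product of the nonzero eigenvalues = 1 spanning tree.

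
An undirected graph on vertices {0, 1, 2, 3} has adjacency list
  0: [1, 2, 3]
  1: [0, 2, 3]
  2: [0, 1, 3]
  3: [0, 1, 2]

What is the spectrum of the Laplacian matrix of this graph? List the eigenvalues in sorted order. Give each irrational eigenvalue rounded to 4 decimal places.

[0, 4, 4, 4]

Each diagonal entry of L is the vertex degree and each off-diagonal entry is -1 where an edge is present, 0 otherwise; in the order [0, 1, 2, 3] the diagonal is [3, 3, 3, 3]. L is symmetric positive semidefinite, so every eigenvalue is real and nonnegative. The single zero eigenvalue shows the graph is connected.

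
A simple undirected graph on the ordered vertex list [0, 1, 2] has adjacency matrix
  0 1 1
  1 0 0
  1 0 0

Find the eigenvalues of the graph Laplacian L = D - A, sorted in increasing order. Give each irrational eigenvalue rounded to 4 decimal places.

Reading degrees in the order [0, 1, 2] gives [2, 1, 1]; set D = diag(2, 1, 1) and form L = D - A. L is symmetric positive semidefinite, so every eigenvalue is real and nonnegative. By the matrix-tree theorem the graph has (1/3) * product of the nonzero eigenvalues = 1 spanning tree.

[0, 1, 3]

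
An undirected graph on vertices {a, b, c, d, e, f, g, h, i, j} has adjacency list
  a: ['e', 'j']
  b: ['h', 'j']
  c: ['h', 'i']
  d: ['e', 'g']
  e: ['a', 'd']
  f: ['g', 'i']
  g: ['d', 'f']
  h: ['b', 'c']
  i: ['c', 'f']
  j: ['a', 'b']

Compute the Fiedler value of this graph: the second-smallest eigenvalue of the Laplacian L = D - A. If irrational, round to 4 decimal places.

Each diagonal entry of L is the vertex degree and each off-diagonal entry is -1 where an edge is present, 0 otherwise; in the order [a, b, c, d, e, f, g, h, i, j] the diagonal is [2, 2, 2, 2, 2, 2, 2, 2, 2, 2]. The smallest Laplacian eigenvalue is always 0. The next one, lambda_2 = 0.3820, measures how hard the graph is to disconnect: larger values mean better connectivity. By the matrix-tree theorem the graph has (1/10) * product of the nonzero eigenvalues = 10 spanning trees. There is one zero in the spectrum, matching the 1 component.

0.3820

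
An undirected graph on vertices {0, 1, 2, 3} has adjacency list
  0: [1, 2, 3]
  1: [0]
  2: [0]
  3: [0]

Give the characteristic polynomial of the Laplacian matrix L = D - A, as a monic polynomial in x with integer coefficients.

Each diagonal entry of L is the vertex degree and each off-diagonal entry is -1 where an edge is present, 0 otherwise; in the order [0, 1, 2, 3] the diagonal is [3, 1, 1, 1]. Computing det(xI - L) by cofactor expansion (or equivalently via sum-over-permutations) gives x^4 - 6x^3 + 9x^2 - 4x. The coefficient of x^3 equals -trace(L) = -6, matching the sum of degrees. The largest eigenvalue, 4, is at most the vertex count 4.

x^4 - 6x^3 + 9x^2 - 4x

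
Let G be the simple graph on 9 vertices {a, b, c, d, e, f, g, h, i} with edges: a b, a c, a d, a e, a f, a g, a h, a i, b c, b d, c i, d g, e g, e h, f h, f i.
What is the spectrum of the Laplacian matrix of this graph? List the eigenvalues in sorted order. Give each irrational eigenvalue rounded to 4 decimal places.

Reading degrees in the order [a, b, c, d, e, f, g, h, i] gives [8, 3, 3, 3, 3, 3, 3, 3, 3]; set D = diag(8, 3, 3, 3, 3, 3, 3, 3, 3) and form L = D - A. L is symmetric positive semidefinite, so every eigenvalue is real and nonnegative. The single zero eigenvalue shows the graph is connected. The eigenvalues sum to 32, which equals trace(L) = 2|E|.

[0, 1.5858, 1.5858, 3, 3, 4.4142, 4.4142, 5, 9]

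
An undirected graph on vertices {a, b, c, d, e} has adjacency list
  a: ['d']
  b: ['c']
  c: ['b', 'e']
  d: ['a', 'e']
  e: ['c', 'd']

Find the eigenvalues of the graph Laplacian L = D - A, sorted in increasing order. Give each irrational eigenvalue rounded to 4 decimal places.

[0, 0.3820, 1.3820, 2.6180, 3.6180]

Reading degrees in the order [a, b, c, d, e] gives [1, 1, 2, 2, 2]; set D = diag(1, 1, 2, 2, 2) and form L = D - A. Diagonalising L (or applying a numerical eigensolver to the 5x5 matrix) gives the spectrum above. The single zero eigenvalue shows the graph is connected. By the matrix-tree theorem the graph has (1/5) * product of the nonzero eigenvalues = 1 spanning tree.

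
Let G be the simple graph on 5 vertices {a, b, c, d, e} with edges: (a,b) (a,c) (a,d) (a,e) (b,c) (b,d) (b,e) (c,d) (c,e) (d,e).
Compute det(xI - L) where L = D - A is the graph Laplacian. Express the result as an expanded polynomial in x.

Reading degrees in the order [a, b, c, d, e] gives [4, 4, 4, 4, 4]; set D = diag(4, 4, 4, 4, 4) and form L = D - A. The eigenvalues of L are [0, 5, 5, 5, 5]; the characteristic polynomial is the product of (x - lambda_i), which multiplies out to x^5 - 20x^4 + 150x^3 - 500x^2 + 625x. The coefficient of x^4 equals -trace(L) = -20, matching the sum of degrees. The largest eigenvalue, 5, is at most the vertex count 5.

x^5 - 20x^4 + 150x^3 - 500x^2 + 625x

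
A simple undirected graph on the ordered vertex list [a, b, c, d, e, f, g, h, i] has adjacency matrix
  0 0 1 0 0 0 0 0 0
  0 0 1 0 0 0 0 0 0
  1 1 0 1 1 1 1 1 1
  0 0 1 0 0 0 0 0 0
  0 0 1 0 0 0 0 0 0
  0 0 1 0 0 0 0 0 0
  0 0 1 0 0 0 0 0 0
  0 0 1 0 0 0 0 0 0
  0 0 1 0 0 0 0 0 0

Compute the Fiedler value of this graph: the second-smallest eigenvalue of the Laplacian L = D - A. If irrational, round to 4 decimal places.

With the vertex order [a, b, c, d, e, f, g, h, i], the degrees are [1, 1, 8, 1, 1, 1, 1, 1, 1], giving D = diag(1, 1, 8, 1, 1, 1, 1, 1, 1) and L = D - A. The sorted Laplacian eigenvalues are [0, 1, 1, 1, 1, 1, 1, 1, 9]; the algebraic connectivity is the second entry, 1. The eigenvalues sum to 16, which equals trace(L) = 2|E|. The largest eigenvalue, 9, is at most the vertex count 9.

1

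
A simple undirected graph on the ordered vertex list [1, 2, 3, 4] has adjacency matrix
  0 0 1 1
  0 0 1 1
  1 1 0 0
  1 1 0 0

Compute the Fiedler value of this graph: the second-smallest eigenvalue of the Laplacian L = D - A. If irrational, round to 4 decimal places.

Reading degrees in the order [1, 2, 3, 4] gives [2, 2, 2, 2]; set D = diag(2, 2, 2, 2) and form L = D - A. The sorted Laplacian eigenvalues are [0, 2, 2, 4]; the algebraic connectivity is the second entry, 2.

2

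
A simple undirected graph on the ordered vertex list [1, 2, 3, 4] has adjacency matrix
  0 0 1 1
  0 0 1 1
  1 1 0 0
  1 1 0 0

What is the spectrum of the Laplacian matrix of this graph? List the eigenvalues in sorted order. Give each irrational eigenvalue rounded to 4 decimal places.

Reading degrees in the order [1, 2, 3, 4] gives [2, 2, 2, 2]; set D = diag(2, 2, 2, 2) and form L = D - A. The multiplicity of 0 as a Laplacian eigenvalue equals the number of connected components. By the matrix-tree theorem the graph has (1/4) * product of the nonzero eigenvalues = 4 spanning trees. The largest eigenvalue, 4, is at most the vertex count 4.

[0, 2, 2, 4]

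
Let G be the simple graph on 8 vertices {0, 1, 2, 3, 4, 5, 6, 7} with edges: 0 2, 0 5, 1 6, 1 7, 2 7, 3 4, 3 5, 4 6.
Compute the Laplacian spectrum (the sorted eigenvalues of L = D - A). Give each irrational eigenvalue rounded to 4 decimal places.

[0, 0.5858, 0.5858, 2, 2, 3.4142, 3.4142, 4]

Each diagonal entry of L is the vertex degree and each off-diagonal entry is -1 where an edge is present, 0 otherwise; in the order [0, 1, 2, 3, 4, 5, 6, 7] the diagonal is [2, 2, 2, 2, 2, 2, 2, 2]. The multiplicity of 0 as a Laplacian eigenvalue equals the number of connected components. The single zero eigenvalue shows the graph is connected. By the matrix-tree theorem the graph has (1/8) * product of the nonzero eigenvalues = 8 spanning trees.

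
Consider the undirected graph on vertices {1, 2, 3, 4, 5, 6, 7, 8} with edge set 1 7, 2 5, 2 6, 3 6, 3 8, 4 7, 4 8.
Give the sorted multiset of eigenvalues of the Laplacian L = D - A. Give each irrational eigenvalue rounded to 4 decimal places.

[0, 0.1522, 0.5858, 1.2346, 2, 2.7654, 3.4142, 3.8478]

Each diagonal entry of L is the vertex degree and each off-diagonal entry is -1 where an edge is present, 0 otherwise; in the order [1, 2, 3, 4, 5, 6, 7, 8] the diagonal is [1, 2, 2, 2, 1, 2, 2, 2]. Diagonalising L (or applying a numerical eigensolver to the 8x8 matrix) gives the spectrum above. The single zero eigenvalue shows the graph is connected. The eigenvalues sum to 14, which equals trace(L) = 2|E|.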